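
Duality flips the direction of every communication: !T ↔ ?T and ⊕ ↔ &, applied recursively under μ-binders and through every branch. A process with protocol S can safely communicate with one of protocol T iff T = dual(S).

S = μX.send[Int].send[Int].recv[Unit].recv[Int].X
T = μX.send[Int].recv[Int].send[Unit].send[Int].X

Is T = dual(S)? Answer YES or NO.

μX vs μX  match (rec unchanged)
  send[Int] vs send[Int]  ✗ same direction on both sides — not dual

NO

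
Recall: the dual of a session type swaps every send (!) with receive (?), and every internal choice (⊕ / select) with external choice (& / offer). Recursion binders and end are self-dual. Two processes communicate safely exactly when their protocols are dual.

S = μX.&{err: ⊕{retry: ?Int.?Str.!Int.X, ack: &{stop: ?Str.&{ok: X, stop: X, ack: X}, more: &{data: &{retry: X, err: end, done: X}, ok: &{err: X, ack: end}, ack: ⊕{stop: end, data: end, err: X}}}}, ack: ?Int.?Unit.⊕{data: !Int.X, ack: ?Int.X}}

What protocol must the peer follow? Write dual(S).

μX = μX  (rec unchanged)
  &{err,ack} = ⊕{err,ack}  (offer→select)
    • err:
      ⊕{retry,ack} = &{retry,ack}  (select→offer)
        • retry:
          ?Int = !Int
            ?Str = !Str
              !Int = ?Int
                X self-dual
        • ack:
          &{stop,more} = ⊕{stop,more}  (offer→select)
            • stop:
              ?Str = !Str
                &{ok,stop,ack} = ⊕{ok,stop,ack}  (offer→select)
                  • ok:
                    X self-dual
                  • stop:
                    X self-dual
                  • ack:
                    X self-dual
            • more:
              &{data,ok,ack} = ⊕{data,ok,ack}  (offer→select)
                • data:
                  &{retry,err,done} = ⊕{retry,err,done}  (offer→select)
                    • retry:
                      X self-dual
                    • err:
                      end self-dual
                    • done:
                      X self-dual
                • ok:
                  &{err,ack} = ⊕{err,ack}  (offer→select)
                    • err:
                      X self-dual
                    • ack:
                      end self-dual
                • ack:
                  ⊕{stop,data,err} = &{stop,data,err}  (select→offer)
                    • stop:
                      end self-dual
                    • data:
                      end self-dual
                    • err:
                      X self-dual
    • ack:
      ?Int = !Int
        ?Unit = !Unit
          ⊕{data,ack} = &{data,ack}  (select→offer)
            • data:
              !Int = ?Int
                X self-dual
            • ack:
              ?Int = !Int
                X self-dual

μX.⊕{err: &{retry: !Int.!Str.?Int.X, ack: ⊕{stop: !Str.⊕{ok: X, stop: X, ack: X}, more: ⊕{data: ⊕{retry: X, err: end, done: X}, ok: ⊕{err: X, ack: end}, ack: &{stop: end, data: end, err: X}}}}, ack: !Int.!Unit.&{data: ?Int.X, ack: !Int.X}}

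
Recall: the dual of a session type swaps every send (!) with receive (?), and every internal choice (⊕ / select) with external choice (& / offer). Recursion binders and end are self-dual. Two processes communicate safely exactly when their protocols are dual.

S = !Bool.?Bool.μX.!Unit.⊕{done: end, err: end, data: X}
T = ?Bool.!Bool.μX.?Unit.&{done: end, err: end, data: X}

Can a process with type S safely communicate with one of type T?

!Bool vs ?Bool  match
  ?Bool vs !Bool  match
    μX vs μX  match (μ self-dual)
      !Unit vs ?Unit  match
        ⊕{done,err,data} vs &{done,err,data}  match label sets agree
          [done]
            end vs end  match
          [err]
            end vs end  match
          [data]
            X vs X  match

YES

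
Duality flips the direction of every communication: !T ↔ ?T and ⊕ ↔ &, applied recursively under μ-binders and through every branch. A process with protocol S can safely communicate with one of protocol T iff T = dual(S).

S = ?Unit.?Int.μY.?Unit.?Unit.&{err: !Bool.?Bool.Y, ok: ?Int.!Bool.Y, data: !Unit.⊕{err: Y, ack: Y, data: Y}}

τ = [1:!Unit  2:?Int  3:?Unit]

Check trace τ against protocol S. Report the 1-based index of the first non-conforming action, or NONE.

1

step 1: got !Unit, protocol expects ?Unit  ✗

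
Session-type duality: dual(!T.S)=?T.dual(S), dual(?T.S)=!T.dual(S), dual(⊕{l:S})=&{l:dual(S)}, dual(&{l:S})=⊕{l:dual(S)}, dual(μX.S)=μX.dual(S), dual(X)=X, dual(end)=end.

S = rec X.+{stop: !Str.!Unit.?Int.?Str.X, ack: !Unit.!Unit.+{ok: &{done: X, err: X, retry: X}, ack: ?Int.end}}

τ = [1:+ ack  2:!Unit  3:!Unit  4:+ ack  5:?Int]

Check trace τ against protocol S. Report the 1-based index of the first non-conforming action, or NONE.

@1 + ack  match  state: !Unit.!Unit.+{ok: &{done: rec X.…, err: rec X.…, retry: rec X.…}, ack: ?Int.end}
@2 !Unit  match  state: !Unit.+{ok: &{done: rec X.…, err: rec X.…, retry: rec X.…}, ack: ?Int.end}
@3 !Unit  match  state: +{ok: &{done: rec X.…, err: rec X.…, retry: rec X.…}, ack: ?Int.end}
@4 + ack  match  state: ?Int.end
@5 ?Int  match  state: end
τ conforms to S (length 5)

NONE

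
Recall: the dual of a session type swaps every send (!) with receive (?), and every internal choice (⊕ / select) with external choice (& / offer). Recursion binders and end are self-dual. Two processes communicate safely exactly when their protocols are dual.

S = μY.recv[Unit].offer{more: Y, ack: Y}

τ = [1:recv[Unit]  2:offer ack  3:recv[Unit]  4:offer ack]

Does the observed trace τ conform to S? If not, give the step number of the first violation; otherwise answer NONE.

[1] recv[Unit]  ✓  residual = offer{more: μY.…, ack: μY.…}
[2] offer ack  ✓  residual = μY.…
[3] recv[Unit]  ✓  residual = offer{more: μY.…, ack: μY.…}
[4] offer ack  ✓  residual = μY.…
τ conforms to S (length 4)

NONE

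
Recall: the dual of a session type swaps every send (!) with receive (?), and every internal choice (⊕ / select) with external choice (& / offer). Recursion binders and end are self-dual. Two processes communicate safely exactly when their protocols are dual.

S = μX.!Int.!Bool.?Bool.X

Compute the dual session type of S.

μX → μX  (binder kept)
  !Int → ?Int
    !Bool → ?Bool
      ?Bool → !Bool
        X ↦ X

μX.?Int.?Bool.!Bool.X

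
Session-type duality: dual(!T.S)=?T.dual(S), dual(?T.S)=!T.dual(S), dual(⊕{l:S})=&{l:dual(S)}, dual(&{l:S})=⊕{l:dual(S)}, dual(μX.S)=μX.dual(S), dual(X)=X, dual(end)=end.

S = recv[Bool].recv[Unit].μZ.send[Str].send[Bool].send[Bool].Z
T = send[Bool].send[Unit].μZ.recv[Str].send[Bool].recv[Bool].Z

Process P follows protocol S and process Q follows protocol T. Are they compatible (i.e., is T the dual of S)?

recv[Bool] | send[Bool]  ok
  recv[Unit] | send[Unit]  ok
    μZ | μZ  ok (binder kept)
      send[Str] | recv[Str]  ok
        send[Bool] | send[Bool]  ✗ same direction on both sides — not dual

NO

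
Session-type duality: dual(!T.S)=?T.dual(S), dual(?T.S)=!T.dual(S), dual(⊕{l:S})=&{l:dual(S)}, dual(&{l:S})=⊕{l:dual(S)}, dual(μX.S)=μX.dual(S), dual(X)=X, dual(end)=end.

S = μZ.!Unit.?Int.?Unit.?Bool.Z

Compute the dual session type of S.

μZ.?Unit.!Int.!Unit.!Bool.Z

μZ ↦ μZ  (μ self-dual)
  !Unit ↦ ?Unit
    ?Int ↦ !Int
      ?Unit ↦ !Unit
        ?Bool ↦ !Bool
          Z self-dual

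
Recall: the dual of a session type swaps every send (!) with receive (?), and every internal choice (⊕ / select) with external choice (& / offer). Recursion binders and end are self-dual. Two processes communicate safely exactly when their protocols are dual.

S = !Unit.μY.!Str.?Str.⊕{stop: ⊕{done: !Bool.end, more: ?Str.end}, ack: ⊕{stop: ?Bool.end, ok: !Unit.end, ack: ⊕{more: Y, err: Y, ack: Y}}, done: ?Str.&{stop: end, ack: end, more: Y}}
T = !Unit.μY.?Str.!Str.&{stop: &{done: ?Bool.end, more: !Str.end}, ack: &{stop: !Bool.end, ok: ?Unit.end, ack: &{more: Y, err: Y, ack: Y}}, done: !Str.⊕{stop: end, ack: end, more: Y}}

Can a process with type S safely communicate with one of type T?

NO

!Unit vs !Unit  ✗ same direction on both sides — not dual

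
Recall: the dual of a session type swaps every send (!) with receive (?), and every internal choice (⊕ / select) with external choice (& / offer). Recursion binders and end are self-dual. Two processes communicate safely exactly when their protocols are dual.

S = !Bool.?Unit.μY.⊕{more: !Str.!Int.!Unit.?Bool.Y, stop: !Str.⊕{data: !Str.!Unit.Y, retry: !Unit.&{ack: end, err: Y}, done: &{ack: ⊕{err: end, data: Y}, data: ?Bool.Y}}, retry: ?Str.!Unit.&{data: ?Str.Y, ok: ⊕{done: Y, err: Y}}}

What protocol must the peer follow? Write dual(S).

!Bool = ?Bool
  ?Unit = !Unit
    μY = μY  (μ self-dual)
      ⊕{more,stop,retry} = &{more,stop,retry}  (internal→external)
        • more:
          !Str = ?Str
            !Int = ?Int
              !Unit = ?Unit
                ?Bool = !Bool
                  dual(Y) = Y
        • stop:
          !Str = ?Str
            ⊕{data,retry,done} = &{data,retry,done}  (internal→external)
              • data:
                !Str = ?Str
                  !Unit = ?Unit
                    dual(Y) = Y
              • retry:
                !Unit = ?Unit
                  &{ack,err} = ⊕{ack,err}  (offer→select)
                    • ack:
                      dual(end) = end
                    • err:
                      dual(Y) = Y
              • done:
                &{ack,data} = ⊕{ack,data}  (offer→select)
                  • ack:
                    ⊕{err,data} = &{err,data}  (internal→external)
                      • err:
                        dual(end) = end
                      • data:
                        dual(Y) = Y
                  • data:
                    ?Bool = !Bool
                      dual(Y) = Y
        • retry:
          ?Str = !Str
            !Unit = ?Unit
              &{data,ok} = ⊕{data,ok}  (offer→select)
                • data:
                  ?Str = !Str
                    dual(Y) = Y
                • ok:
                  ⊕{done,err} = &{done,err}  (internal→external)
                    • done:
                      dual(Y) = Y
                    • err:
                      dual(Y) = Y

?Bool.!Unit.μY.&{more: ?Str.?Int.?Unit.!Bool.Y, stop: ?Str.&{data: ?Str.?Unit.Y, retry: ?Unit.⊕{ack: end, err: Y}, done: ⊕{ack: &{err: end, data: Y}, data: !Bool.Y}}, retry: !Str.?Unit.⊕{data: !Str.Y, ok: &{done: Y, err: Y}}}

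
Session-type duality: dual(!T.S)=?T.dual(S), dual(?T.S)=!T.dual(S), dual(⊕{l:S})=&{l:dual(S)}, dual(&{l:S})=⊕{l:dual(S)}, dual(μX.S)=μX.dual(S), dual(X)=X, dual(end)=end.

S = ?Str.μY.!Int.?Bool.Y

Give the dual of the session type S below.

?Str ↦ !Str
  μY ↦ μY  (rec unchanged)
    !Int ↦ ?Int
      ?Bool ↦ !Bool
        Y self-dual

!Str.μY.?Int.!Bool.Y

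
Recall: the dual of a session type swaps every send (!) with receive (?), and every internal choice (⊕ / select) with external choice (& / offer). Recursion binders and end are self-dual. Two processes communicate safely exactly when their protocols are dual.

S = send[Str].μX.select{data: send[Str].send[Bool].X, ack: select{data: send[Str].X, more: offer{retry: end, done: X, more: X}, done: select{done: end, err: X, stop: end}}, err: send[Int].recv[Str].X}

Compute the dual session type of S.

recv[Str].μX.offer{data: recv[Str].recv[Bool].X, ack: offer{data: recv[Str].X, more: select{retry: end, done: X, more: X}, done: offer{done: end, err: X, stop: end}}, err: recv[Int].send[Str].X}

send[Str] = recv[Str]
  μX = μX  (μ self-dual)
    select{data,ack,err} = offer{data,ack,err}  (select→offer)
      • data:
        send[Str] = recv[Str]
          send[Bool] = recv[Bool]
            X ↦ X
      • ack:
        select{data,more,done} = offer{data,more,done}  (select→offer)
          • data:
            send[Str] = recv[Str]
              X ↦ X
          • more:
            offer{retry,done,more} = select{retry,done,more}  (external→internal)
              • retry:
                end ↦ end
              • done:
                X ↦ X
              • more:
                X ↦ X
          • done:
            select{done,err,stop} = offer{done,err,stop}  (select→offer)
              • done:
                end ↦ end
              • err:
                X ↦ X
              • stop:
                end ↦ end
      • err:
        send[Int] = recv[Int]
          recv[Str] = send[Str]
            X ↦ X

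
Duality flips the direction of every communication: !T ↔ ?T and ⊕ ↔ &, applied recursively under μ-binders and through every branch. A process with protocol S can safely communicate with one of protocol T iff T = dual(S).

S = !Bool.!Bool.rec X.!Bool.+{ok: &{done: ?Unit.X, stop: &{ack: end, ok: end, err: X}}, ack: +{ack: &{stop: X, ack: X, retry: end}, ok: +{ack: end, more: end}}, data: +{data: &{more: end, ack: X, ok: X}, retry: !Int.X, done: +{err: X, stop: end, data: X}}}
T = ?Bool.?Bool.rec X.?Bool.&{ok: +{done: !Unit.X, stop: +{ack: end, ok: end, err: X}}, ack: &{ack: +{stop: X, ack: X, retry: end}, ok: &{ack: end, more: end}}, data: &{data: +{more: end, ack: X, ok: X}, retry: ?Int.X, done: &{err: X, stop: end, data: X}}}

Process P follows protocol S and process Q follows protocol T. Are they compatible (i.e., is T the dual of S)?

YES

!Bool vs ?Bool  match
  !Bool vs ?Bool  match
    rec X vs rec X  match (μ self-dual)
      !Bool vs ?Bool  match
        +{ok,ack,data} vs &{ok,ack,data}  match same labels
          • ok:
            &{done,stop} vs +{done,stop}  match same labels
              • done:
                ?Unit vs !Unit  match
                  X vs X  match
              • stop:
                &{ack,ok,err} vs +{ack,ok,err}  match same labels
                  • ack:
                    end vs end  match
                  • ok:
                    end vs end  match
                  • err:
                    X vs X  match
          • ack:
            +{ack,ok} vs &{ack,ok}  match same labels
              • ack:
                &{stop,ack,retry} vs +{stop,ack,retry}  match same labels
                  • stop:
                    X vs X  match
                  • ack:
                    X vs X  match
                  • retry:
                    end vs end  match
              • ok:
                +{ack,more} vs &{ack,more}  match same labels
                  • ack:
                    end vs end  match
                  • more:
                    end vs end  match
          • data:
            +{data,retry,done} vs &{data,retry,done}  match same labels
              • data:
                &{more,ack,ok} vs +{more,ack,ok}  match same labels
                  • more:
                    end vs end  match
                  • ack:
                    X vs X  match
                  • ok:
                    X vs X  match
              • retry:
                !Int vs ?Int  match
                  X vs X  match
              • done:
                +{err,stop,data} vs &{err,stop,data}  match same labels
                  • err:
                    X vs X  match
                  • stop:
                    end vs end  match
                  • data:
                    X vs X  match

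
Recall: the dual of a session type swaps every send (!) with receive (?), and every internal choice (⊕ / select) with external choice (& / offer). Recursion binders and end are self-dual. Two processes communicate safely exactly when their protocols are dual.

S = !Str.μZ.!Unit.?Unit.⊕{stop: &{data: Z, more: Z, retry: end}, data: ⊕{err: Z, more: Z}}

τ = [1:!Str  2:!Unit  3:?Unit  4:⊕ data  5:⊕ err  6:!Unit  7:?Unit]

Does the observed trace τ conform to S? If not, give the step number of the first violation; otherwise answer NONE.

NONE

step 1: !Str  ok  state: μZ.…
step 2: !Unit  ok  state: ?Unit.⊕{stop: &{data: μZ.…, more: μZ.…, retry: end}, data: ⊕{err: μZ.…, more: μZ.…}}
step 3: ?Unit  ok  state: ⊕{stop: &{data: μZ.…, more: μZ.…, retry: end}, data: ⊕{err: μZ.…, more: μZ.…}}
step 4: ⊕ data  ok  state: ⊕{err: μZ.…, more: μZ.…}
step 5: ⊕ err  ok  state: μZ.…
step 6: !Unit  ok  state: ?Unit.⊕{stop: &{data: μZ.…, more: μZ.…, retry: end}, data: ⊕{err: μZ.…, more: μZ.…}}
step 7: ?Unit  ok  state: ⊕{stop: &{data: μZ.…, more: μZ.…, retry: end}, data: ⊕{err: μZ.…, more: μZ.…}}
all 7 steps conform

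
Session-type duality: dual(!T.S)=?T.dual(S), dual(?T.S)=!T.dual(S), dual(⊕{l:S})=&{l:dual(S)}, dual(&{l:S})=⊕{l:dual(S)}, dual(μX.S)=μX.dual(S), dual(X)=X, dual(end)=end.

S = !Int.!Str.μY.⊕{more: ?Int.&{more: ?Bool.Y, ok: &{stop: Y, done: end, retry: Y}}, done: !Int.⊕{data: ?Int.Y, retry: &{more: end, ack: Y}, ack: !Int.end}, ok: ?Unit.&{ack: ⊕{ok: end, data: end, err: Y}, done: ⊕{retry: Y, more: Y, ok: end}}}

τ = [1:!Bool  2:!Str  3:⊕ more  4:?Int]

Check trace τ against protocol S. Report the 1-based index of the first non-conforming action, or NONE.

1

@1 got !Bool, protocol expects !Int  ✗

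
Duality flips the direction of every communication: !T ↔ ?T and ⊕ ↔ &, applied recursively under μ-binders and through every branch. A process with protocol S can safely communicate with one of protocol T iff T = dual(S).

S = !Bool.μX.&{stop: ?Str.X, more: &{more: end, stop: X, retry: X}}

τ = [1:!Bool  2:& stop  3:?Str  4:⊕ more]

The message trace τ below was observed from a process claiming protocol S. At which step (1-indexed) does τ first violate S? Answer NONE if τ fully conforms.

step 1: !Bool  ✓  residual = μX.…
step 2: & stop  ✓  residual = ?Str.μX.…
step 3: ?Str  ✓  residual = μX.…
step 4: got ⊕ more, protocol expects & stop or & more  ✗

4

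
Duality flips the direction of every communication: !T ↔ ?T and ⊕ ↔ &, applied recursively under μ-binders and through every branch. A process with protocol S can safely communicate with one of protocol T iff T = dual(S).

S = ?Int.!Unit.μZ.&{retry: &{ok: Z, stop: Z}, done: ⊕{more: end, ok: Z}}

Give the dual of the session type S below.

?Int = !Int
  !Unit = ?Unit
    μZ = μZ  (rec unchanged)
      &{retry,done} = ⊕{retry,done}  (&→⊕)
        [retry]
          &{ok,stop} = ⊕{ok,stop}  (&→⊕)
            [ok]
              dual(Z) = Z
            [stop]
              dual(Z) = Z
        [done]
          ⊕{more,ok} = &{more,ok}  (select→offer)
            [more]
              dual(end) = end
            [ok]
              dual(Z) = Z

!Int.?Unit.μZ.⊕{retry: ⊕{ok: Z, stop: Z}, done: &{more: end, ok: Z}}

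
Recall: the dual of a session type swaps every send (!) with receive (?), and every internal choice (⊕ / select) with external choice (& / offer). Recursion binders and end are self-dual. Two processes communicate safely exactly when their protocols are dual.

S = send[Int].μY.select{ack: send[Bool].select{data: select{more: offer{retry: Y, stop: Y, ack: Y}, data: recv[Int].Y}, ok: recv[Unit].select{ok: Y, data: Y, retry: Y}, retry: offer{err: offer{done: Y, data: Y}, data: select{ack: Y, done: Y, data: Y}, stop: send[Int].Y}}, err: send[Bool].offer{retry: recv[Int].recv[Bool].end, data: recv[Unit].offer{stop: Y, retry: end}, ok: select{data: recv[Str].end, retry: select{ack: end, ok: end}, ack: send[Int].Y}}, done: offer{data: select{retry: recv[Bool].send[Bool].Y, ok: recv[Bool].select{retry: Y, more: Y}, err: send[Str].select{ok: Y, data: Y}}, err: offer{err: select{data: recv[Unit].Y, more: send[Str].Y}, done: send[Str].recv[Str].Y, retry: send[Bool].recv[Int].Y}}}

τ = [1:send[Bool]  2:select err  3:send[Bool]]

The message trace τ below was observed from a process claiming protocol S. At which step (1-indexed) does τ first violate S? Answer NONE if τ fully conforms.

1

[1] got send[Bool], protocol expects send[Int]  ✗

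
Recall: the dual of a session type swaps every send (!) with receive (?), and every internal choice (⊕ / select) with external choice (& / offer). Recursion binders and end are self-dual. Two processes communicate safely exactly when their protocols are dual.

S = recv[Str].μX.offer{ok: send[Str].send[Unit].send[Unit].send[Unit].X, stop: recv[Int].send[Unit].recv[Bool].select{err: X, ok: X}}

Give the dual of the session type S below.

send[Str].μX.select{ok: recv[Str].recv[Unit].recv[Unit].recv[Unit].X, stop: send[Int].recv[Unit].send[Bool].offer{err: X, ok: X}}

recv[Str] ↦ send[Str]
  μX ↦ μX  (binder kept)
    offer{ok,stop} ↦ select{ok,stop}  (&→⊕)
      [ok]
        send[Str] ↦ recv[Str]
          send[Unit] ↦ recv[Unit]
            send[Unit] ↦ recv[Unit]
              send[Unit] ↦ recv[Unit]
                X self-dual
      [stop]
        recv[Int] ↦ send[Int]
          send[Unit] ↦ recv[Unit]
            recv[Bool] ↦ send[Bool]
              select{err,ok} ↦ offer{err,ok}  (⊕→&)
                [err]
                  X self-dual
                [ok]
                  X self-dual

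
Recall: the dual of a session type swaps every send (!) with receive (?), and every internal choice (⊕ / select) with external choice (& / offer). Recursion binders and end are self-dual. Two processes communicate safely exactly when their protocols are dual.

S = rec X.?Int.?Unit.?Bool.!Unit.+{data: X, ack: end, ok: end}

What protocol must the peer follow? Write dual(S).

rec X.!Int.!Unit.!Bool.?Unit.&{data: X, ack: end, ok: end}

rec X ↦ rec X  (μ self-dual)
  ?Int ↦ !Int
    ?Unit ↦ !Unit
      ?Bool ↦ !Bool
        !Unit ↦ ?Unit
          +{data,ack,ok} ↦ &{data,ack,ok}  (internal→external)
            [data]
              dual(X) = X
            [ack]
              dual(end) = end
            [ok]
              dual(end) = end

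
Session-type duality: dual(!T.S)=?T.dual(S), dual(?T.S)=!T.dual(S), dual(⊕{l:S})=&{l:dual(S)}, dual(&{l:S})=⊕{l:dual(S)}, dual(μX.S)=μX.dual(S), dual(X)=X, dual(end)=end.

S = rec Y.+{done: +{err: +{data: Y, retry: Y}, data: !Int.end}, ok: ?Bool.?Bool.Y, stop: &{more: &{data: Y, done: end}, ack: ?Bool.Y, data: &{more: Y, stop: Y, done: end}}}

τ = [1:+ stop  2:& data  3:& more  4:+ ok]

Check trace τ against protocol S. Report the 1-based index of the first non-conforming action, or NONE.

NONE

@1 + stop  ok  now at &{more: &{data: rec Y.…, done: end}, ack: ?Bool.rec Y.…, data: &{more: rec Y.…, stop: rec Y.…, done: end}}
@2 & data  ok  now at &{more: rec Y.…, stop: rec Y.…, done: end}
@3 & more  ok  now at rec Y.…
@4 + ok  ok  now at ?Bool.?Bool.rec Y.…
trace exhausted — no violation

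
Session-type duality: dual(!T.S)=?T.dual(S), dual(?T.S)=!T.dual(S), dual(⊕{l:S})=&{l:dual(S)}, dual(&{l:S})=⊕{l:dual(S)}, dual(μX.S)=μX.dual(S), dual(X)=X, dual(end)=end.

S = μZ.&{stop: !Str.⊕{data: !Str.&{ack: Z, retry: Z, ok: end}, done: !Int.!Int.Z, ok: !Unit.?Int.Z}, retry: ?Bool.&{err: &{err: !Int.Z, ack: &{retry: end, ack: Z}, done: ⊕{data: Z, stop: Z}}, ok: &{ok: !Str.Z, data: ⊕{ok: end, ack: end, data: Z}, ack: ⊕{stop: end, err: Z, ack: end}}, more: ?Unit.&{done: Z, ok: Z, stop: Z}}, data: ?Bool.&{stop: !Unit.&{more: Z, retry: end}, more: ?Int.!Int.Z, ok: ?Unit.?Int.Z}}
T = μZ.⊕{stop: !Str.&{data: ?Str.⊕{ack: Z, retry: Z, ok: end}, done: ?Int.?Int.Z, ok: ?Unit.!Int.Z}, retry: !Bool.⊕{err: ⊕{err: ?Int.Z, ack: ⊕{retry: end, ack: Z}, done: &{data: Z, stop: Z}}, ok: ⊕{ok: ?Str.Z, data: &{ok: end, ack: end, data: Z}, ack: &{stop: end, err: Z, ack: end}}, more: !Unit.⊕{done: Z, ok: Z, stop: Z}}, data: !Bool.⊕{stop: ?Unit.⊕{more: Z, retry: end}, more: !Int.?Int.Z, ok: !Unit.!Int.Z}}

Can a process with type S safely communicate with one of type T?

μZ vs μZ  ok (μ self-dual)
  &{stop,retry,data} vs ⊕{stop,retry,data}  ok label sets agree
    case stop:
      !Str vs !Str  ✗ same direction on both sides — not dual

NO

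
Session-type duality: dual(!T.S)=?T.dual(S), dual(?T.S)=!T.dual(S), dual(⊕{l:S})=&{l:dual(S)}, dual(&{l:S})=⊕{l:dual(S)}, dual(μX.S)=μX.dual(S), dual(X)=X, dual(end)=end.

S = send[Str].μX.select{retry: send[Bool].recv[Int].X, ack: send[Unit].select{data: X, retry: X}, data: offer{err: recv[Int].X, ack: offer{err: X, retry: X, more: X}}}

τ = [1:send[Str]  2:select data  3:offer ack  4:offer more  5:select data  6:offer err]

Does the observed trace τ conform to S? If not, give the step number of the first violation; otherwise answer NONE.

NONE

step 1: send[Str]  match  now at μX.…
step 2: select data  match  now at offer{err: recv[Int].μX.…, ack: offer{err: μX.…, retry: μX.…, more: μX.…}}
step 3: offer ack  match  now at offer{err: μX.…, retry: μX.…, more: μX.…}
step 4: offer more  match  now at μX.…
step 5: select data  match  now at offer{err: recv[Int].μX.…, ack: offer{err: μX.…, retry: μX.…, more: μX.…}}
step 6: offer err  match  now at recv[Int].μX.…
all 6 steps conform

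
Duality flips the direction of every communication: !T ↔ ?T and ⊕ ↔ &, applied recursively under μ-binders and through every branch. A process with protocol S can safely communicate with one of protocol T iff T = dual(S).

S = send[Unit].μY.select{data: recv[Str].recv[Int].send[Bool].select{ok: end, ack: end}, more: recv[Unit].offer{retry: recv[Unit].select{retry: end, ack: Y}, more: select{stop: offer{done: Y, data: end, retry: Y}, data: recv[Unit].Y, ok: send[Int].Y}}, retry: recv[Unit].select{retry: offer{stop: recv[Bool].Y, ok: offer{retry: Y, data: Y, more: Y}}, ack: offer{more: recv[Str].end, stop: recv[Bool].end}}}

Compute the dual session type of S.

recv[Unit].μY.offer{data: send[Str].send[Int].recv[Bool].offer{ok: end, ack: end}, more: send[Unit].select{retry: send[Unit].offer{retry: end, ack: Y}, more: offer{stop: select{done: Y, data: end, retry: Y}, data: send[Unit].Y, ok: recv[Int].Y}}, retry: send[Unit].offer{retry: select{stop: send[Bool].Y, ok: select{retry: Y, data: Y, more: Y}}, ack: select{more: send[Str].end, stop: send[Bool].end}}}

send[Unit] → recv[Unit]
  μY → μY  (binder kept)
    select{data,more,retry} → offer{data,more,retry}  (⊕→&)
      case data:
        recv[Str] → send[Str]
          recv[Int] → send[Int]
            send[Bool] → recv[Bool]
              select{ok,ack} → offer{ok,ack}  (⊕→&)
                case ok:
                  end self-dual
                case ack:
                  end self-dual
      case more:
        recv[Unit] → send[Unit]
          offer{retry,more} → select{retry,more}  (external→internal)
            case retry:
              recv[Unit] → send[Unit]
                select{retry,ack} → offer{retry,ack}  (⊕→&)
                  case retry:
                    end self-dual
                  case ack:
                    Y self-dual
            case more:
              select{stop,data,ok} → offer{stop,data,ok}  (⊕→&)
                case stop:
                  offer{done,data,retry} → select{done,data,retry}  (external→internal)
                    case done:
                      Y self-dual
                    case data:
                      end self-dual
                    case retry:
                      Y self-dual
                case data:
                  recv[Unit] → send[Unit]
                    Y self-dual
                case ok:
                  send[Int] → recv[Int]
                    Y self-dual
      case retry:
        recv[Unit] → send[Unit]
          select{retry,ack} → offer{retry,ack}  (⊕→&)
            case retry:
              offer{stop,ok} → select{stop,ok}  (external→internal)
                case stop:
                  recv[Bool] → send[Bool]
                    Y self-dual
                case ok:
                  offer{retry,data,more} → select{retry,data,more}  (external→internal)
                    case retry:
                      Y self-dual
                    case data:
                      Y self-dual
                    case more:
                      Y self-dual
            case ack:
              offer{more,stop} → select{more,stop}  (external→internal)
                case more:
                  recv[Str] → send[Str]
                    end self-dual
                case stop:
                  recv[Bool] → send[Bool]
                    end self-dual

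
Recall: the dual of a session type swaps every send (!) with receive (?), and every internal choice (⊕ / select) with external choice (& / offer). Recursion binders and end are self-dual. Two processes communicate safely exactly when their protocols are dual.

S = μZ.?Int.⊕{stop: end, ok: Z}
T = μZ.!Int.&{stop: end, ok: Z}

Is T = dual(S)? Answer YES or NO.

μZ | μZ  match (binder kept)
  ?Int | !Int  match
    ⊕{stop,ok} | &{stop,ok}  match same labels
      • stop:
        end | end  match
      • ok:
        Z | Z  match

YES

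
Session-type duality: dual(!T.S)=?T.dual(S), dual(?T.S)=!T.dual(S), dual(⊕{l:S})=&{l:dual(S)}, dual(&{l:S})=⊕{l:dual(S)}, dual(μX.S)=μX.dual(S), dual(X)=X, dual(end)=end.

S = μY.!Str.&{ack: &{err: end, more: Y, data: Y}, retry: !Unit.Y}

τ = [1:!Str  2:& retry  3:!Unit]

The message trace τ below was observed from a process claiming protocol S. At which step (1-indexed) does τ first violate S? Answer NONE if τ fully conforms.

NONE

[1] !Str  ✓  state: &{ack: &{err: end, more: μY.…, data: μY.…}, retry: !Unit.μY.…}
[2] & retry  ✓  state: !Unit.μY.…
[3] !Unit  ✓  state: μY.…
trace exhausted — no violation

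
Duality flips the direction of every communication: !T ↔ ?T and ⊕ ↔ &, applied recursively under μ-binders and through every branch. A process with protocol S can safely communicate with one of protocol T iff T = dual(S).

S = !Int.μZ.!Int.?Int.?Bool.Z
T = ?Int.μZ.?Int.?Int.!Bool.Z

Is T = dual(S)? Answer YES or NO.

!Int vs ?Int  ok
  μZ vs μZ  ok (binder kept)
    !Int vs ?Int  ok
      ?Int vs ?Int  ✗ same direction on both sides — not dual

NO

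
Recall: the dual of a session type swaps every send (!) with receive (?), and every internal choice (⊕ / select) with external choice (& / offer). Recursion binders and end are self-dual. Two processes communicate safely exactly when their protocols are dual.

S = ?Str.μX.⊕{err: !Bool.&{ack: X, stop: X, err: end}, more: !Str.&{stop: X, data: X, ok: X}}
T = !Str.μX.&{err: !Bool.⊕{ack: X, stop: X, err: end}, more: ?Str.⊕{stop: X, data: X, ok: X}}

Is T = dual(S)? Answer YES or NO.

?Str | !Str  match
  μX | μX  match (rec unchanged)
    ⊕{err,more} | &{err,more}  match label sets agree
      case err:
        !Bool | !Bool  ✗ same direction on both sides — not dual

NO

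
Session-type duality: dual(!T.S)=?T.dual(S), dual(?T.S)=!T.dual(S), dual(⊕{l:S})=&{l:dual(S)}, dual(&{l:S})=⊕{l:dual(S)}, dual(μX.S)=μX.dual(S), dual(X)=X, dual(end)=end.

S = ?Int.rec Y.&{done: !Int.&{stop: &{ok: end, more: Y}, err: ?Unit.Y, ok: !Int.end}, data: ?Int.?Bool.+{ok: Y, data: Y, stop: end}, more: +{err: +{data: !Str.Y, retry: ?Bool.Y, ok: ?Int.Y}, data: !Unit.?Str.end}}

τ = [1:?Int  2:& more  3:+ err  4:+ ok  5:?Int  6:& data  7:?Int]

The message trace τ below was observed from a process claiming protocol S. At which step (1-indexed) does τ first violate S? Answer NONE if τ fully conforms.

step 1: ?Int  match  cont: rec Y.…
step 2: & more  match  cont: +{err: +{data: !Str.rec Y.…, retry: ?Bool.rec Y.…, ok: ?Int.rec Y.…}, data: !Unit.?Str.end}
step 3: + err  match  cont: +{data: !Str.rec Y.…, retry: ?Bool.rec Y.…, ok: ?Int.rec Y.…}
step 4: + ok  match  cont: ?Int.rec Y.…
step 5: ?Int  match  cont: rec Y.…
step 6: & data  match  cont: ?Int.?Bool.+{ok: rec Y.…, data: rec Y.…, stop: end}
step 7: ?Int  match  cont: ?Bool.+{ok: rec Y.…, data: rec Y.…, stop: end}
all 7 steps conform

NONE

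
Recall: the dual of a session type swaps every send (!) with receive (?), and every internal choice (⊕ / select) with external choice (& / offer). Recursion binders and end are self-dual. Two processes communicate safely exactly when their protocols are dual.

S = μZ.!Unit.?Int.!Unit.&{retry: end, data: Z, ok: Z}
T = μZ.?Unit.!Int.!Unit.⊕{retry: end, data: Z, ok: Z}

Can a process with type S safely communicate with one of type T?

NO

μZ | μZ  ok (rec unchanged)
  !Unit | ?Unit  ok
    ?Int | !Int  ok
      !Unit | !Unit  ✗ same direction on both sides — not dual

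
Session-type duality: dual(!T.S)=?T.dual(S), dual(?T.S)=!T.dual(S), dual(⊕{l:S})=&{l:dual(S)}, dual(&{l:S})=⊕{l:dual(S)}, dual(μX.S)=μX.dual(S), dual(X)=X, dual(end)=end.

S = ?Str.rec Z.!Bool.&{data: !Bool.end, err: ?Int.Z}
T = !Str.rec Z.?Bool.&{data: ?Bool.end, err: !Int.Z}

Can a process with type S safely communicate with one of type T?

NO

?Str vs !Str  ok
  rec Z vs rec Z  ok (binder kept)
    !Bool vs ?Bool  ok
      &{data,err} vs &{data,err}  ✗ choice polarity not flipped — not dual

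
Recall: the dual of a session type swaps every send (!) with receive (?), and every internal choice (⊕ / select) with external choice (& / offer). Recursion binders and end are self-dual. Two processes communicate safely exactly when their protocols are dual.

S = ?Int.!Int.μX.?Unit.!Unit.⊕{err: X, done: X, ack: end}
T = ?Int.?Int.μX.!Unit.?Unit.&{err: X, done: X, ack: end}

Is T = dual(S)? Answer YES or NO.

NO

?Int vs ?Int  ✗ same direction on both sides — not dual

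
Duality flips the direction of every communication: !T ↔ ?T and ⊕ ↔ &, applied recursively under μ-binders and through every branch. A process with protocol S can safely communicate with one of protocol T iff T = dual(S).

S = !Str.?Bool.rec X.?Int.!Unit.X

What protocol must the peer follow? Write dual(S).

!Str = ?Str
  ?Bool = !Bool
    rec X = rec X  (μ self-dual)
      ?Int = !Int
        !Unit = ?Unit
          dual(X) = X

?Str.!Bool.rec X.!Int.?Unit.X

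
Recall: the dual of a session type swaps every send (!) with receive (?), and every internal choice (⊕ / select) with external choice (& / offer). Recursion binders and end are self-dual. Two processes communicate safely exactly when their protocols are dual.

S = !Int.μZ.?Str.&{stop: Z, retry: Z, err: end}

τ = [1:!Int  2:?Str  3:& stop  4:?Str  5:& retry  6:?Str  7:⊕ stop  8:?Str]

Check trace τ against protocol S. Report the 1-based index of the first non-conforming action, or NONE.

step 1: !Int  ✓  residual = μZ.…
step 2: ?Str  ✓  residual = &{stop: μZ.…, retry: μZ.…, err: end}
step 3: & stop  ✓  residual = μZ.…
step 4: ?Str  ✓  residual = &{stop: μZ.…, retry: μZ.…, err: end}
step 5: & retry  ✓  residual = μZ.…
step 6: ?Str  ✓  residual = &{stop: μZ.…, retry: μZ.…, err: end}
step 7: got ⊕ stop, protocol expects & stop or & retry or & err  ✗

7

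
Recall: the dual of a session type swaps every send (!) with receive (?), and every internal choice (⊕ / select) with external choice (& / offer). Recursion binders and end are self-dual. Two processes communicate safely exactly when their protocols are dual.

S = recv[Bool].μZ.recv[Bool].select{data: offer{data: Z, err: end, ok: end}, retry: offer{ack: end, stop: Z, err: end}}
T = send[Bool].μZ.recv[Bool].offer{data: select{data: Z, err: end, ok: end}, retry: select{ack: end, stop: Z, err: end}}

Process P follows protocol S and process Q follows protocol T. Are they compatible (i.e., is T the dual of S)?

NO

recv[Bool] vs send[Bool]  ok
  μZ vs μZ  ok (binder kept)
    recv[Bool] vs recv[Bool]  ✗ same direction on both sides — not dual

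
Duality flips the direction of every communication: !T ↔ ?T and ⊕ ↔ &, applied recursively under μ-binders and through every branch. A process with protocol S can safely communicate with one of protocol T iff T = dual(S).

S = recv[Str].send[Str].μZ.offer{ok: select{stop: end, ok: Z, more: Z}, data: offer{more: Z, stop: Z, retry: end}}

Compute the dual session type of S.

send[Str].recv[Str].μZ.select{ok: offer{stop: end, ok: Z, more: Z}, data: select{more: Z, stop: Z, retry: end}}

recv[Str] ↦ send[Str]
  send[Str] ↦ recv[Str]
    μZ ↦ μZ  (binder kept)
      offer{ok,data} ↦ select{ok,data}  (offer→select)
        [ok]
          select{stop,ok,more} ↦ offer{stop,ok,more}  (⊕→&)
            [stop]
              end self-dual
            [ok]
              Z self-dual
            [more]
              Z self-dual
        [data]
          offer{more,stop,retry} ↦ select{more,stop,retry}  (offer→select)
            [more]
              Z self-dual
            [stop]
              Z self-dual
            [retry]
              end self-dual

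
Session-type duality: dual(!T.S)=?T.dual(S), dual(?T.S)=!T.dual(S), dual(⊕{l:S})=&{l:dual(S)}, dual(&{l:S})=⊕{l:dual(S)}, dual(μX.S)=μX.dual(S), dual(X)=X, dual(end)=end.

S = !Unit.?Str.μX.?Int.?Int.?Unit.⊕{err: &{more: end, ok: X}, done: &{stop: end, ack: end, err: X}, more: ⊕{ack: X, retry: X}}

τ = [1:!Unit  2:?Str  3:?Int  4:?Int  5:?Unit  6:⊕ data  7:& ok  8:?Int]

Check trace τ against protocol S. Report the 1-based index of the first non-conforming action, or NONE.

@1 !Unit  match  residual = ?Str.μX.…
@2 ?Str  match  residual = μX.…
@3 ?Int  match  residual = ?Int.?Unit.⊕{err: &{more: end, ok: μX.…}, done: &{stop: end, ack: end, err: μX.…}, more: ⊕{ack: μX.…, retry: μX.…}}
@4 ?Int  match  residual = ?Unit.⊕{err: &{more: end, ok: μX.…}, done: &{stop: end, ack: end, err: μX.…}, more: ⊕{ack: μX.…, retry: μX.…}}
@5 ?Unit  match  residual = ⊕{err: &{more: end, ok: μX.…}, done: &{stop: end, ack: end, err: μX.…}, more: ⊕{ack: μX.…, retry: μX.…}}
@6 got ⊕ data, protocol expects ⊕ err or ⊕ done or ⊕ more  ✗

6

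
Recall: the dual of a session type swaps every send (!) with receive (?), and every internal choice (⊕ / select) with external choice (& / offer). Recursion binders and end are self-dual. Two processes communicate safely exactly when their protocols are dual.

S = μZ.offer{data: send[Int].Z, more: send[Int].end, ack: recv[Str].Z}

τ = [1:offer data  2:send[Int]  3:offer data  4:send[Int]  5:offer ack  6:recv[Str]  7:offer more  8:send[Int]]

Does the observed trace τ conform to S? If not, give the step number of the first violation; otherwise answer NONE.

@1 offer data  ok  now at send[Int].μZ.…
@2 send[Int]  ok  now at μZ.…
@3 offer data  ok  now at send[Int].μZ.…
@4 send[Int]  ok  now at μZ.…
@5 offer ack  ok  now at recv[Str].μZ.…
@6 recv[Str]  ok  now at μZ.…
@7 offer more  ok  now at send[Int].end
@8 send[Int]  ok  now at end
all 8 steps conform

NONE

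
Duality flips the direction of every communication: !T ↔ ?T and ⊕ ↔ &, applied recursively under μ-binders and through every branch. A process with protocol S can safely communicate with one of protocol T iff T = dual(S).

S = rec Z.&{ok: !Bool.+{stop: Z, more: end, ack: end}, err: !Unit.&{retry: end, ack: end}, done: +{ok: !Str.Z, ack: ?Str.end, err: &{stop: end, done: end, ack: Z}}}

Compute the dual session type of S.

rec Z = rec Z  (rec unchanged)
  &{ok,err,done} = +{ok,err,done}  (external→internal)
    case ok:
      !Bool = ?Bool
        +{stop,more,ack} = &{stop,more,ack}  (⊕→&)
          case stop:
            Z ↦ Z
          case more:
            end ↦ end
          case ack:
            end ↦ end
    case err:
      !Unit = ?Unit
        &{retry,ack} = +{retry,ack}  (external→internal)
          case retry:
            end ↦ end
          case ack:
            end ↦ end
    case done:
      +{ok,ack,err} = &{ok,ack,err}  (⊕→&)
        case ok:
          !Str = ?Str
            Z ↦ Z
        case ack:
          ?Str = !Str
            end ↦ end
        case err:
          &{stop,done,ack} = +{stop,done,ack}  (external→internal)
            case stop:
              end ↦ end
            case done:
              end ↦ end
            case ack:
              Z ↦ Z

rec Z.+{ok: ?Bool.&{stop: Z, more: end, ack: end}, err: ?Unit.+{retry: end, ack: end}, done: &{ok: ?Str.Z, ack: !Str.end, err: +{stop: end, done: end, ack: Z}}}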